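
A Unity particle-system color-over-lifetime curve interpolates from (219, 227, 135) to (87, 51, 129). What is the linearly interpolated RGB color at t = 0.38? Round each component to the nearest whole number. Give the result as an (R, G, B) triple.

R = 219 + 0.38 × (87 − 219) = 219 + 0.38 × -132 = 168.84 → 169
G = 227 + 0.38 × (51 − 227) = 227 + 0.38 × -176 = 160.12 → 160
B = 135 + 0.38 × (129 − 135) = 135 + 0.38 × -6 = 132.72 → 133
So the blended color is (169, 160, 133), about #a9a085.

(169, 160, 133)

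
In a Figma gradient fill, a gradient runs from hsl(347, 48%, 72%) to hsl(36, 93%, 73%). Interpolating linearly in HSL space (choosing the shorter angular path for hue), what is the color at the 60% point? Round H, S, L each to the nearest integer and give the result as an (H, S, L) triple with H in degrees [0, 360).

(16, 75, 73)

Hue: 36 − 347 = -311°, but |-311| > 180 so the shorter arc goes the other way: Δh = -311 + 360 = 49°.
H = 347 + 0.6 × (49) = 376.4 → 376 → 376 mod 360 = 16°
S = 48 + 0.6 × (93 − 48) = 75 → 75%
L = 72 + 0.6 × (73 − 72) = 72.6 → 73%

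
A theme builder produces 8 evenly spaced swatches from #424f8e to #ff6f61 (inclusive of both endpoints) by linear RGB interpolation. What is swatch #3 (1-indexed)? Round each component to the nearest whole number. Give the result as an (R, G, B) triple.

(120, 88, 129)

With 8 swatches and endpoints inclusive, swatch 3 sits at t = (3 − 1)/(8 − 1) = 2/7 ≈ 0.2857.
#424f8e → (66, 79, 142); #ff6f61 → (255, 111, 97).
R = 66 + 0.2857 × (255 − 66) = 119.997 → 120
G = 79 + 0.2857 × (111 − 79) = 88.142 → 88
B = 142 + 0.2857 × (97 − 142) = 129.143 → 129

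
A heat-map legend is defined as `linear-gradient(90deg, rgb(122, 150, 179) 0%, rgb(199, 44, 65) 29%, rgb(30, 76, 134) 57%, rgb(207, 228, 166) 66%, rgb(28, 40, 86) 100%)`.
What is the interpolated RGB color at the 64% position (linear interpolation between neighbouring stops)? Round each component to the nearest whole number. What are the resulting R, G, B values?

(168, 194, 159)

64% lies between the 57% and 66% stops, so the local fraction is t = (64 − 57)/(66 − 57) = 7/9 ≈ 0.7778.
R = 30 + 0.7778 × (207 − 30) = 167.671 → 168
G = 76 + 0.7778 × (228 − 76) = 194.226 → 194
B = 134 + 0.7778 × (166 − 134) = 158.89 → 159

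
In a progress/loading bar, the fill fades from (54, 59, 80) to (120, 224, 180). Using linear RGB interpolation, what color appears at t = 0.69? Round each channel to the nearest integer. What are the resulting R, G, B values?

(100, 173, 149)

R = 54 + 0.69 × (120 − 54) = 54 + 0.69 × 66 = 99.54 → 100
G = 59 + 0.69 × (224 − 59) = 59 + 0.69 × 165 = 172.85 → 173
B = 80 + 0.69 × (180 − 80) = 80 + 0.69 × 100 = 149 → 149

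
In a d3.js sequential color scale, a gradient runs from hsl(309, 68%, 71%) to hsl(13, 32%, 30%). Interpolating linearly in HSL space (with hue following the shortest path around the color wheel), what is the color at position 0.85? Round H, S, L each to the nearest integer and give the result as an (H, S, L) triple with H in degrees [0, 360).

(3, 37, 36)

Hue: 13 − 309 = -296°, but |-296| > 180 so the shorter arc goes the other way: Δh = -296 + 360 = 64°.
H = 309 + 0.85 × (64) = 363.4 → 363 → 363 mod 360 = 3°
S = 68 + 0.85 × (32 − 68) = 37.4 → 37%
L = 71 + 0.85 × (30 − 71) = 36.15 → 36%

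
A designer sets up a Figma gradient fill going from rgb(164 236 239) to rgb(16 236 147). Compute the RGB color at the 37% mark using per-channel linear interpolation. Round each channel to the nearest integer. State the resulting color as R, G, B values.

(109, 236, 205)

37% corresponds to t = 0.37.
R = 164 + 0.37 × (16 − 164) = 164 + 0.37 × -148 = 109.24 → 109
G = 236 + 0.37 × (236 − 236) = 236 + 0.37 × 0 = 236 → 236
B = 239 + 0.37 × (147 − 239) = 239 + 0.37 × -92 = 204.96 → 205
So the blended color is (109, 236, 205), about #6deccd.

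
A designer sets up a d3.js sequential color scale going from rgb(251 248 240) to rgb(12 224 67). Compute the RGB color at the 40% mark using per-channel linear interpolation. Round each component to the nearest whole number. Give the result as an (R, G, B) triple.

(155, 238, 171)

40% corresponds to t = 0.4.
R = 251 + 0.4 × (12 − 251) = 251 + 0.4 × -239 = 155.4 → 155
G = 248 + 0.4 × (224 − 248) = 248 + 0.4 × -24 = 238.4 → 238
B = 240 + 0.4 × (67 − 240) = 240 + 0.4 × -173 = 170.8 → 171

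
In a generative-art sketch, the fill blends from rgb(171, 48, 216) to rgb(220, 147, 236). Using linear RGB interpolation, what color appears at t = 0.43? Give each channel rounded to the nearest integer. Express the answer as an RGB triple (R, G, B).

(192, 91, 225)

R = 171 + 0.43 × (220 − 171) = 171 + 0.43 × 49 = 192.07 → 192
G = 48 + 0.43 × (147 − 48) = 48 + 0.43 × 99 = 90.57 → 91
B = 216 + 0.43 × (236 − 216) = 216 + 0.43 × 20 = 224.6 → 225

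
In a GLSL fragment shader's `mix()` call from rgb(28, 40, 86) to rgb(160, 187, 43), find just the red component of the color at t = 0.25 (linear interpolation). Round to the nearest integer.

61

R = 28 + 0.25 × (160 − 28) = 61 → 61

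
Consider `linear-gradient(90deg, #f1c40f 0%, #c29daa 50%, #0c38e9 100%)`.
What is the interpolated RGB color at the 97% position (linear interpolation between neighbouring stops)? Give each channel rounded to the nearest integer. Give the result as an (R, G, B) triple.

(23, 62, 229)

97% lies between the 50% and 100% stops, so the local fraction is t = (97 − 50)/(100 − 50) = 47/50 ≈ 0.94.
#c29daa → (194, 157, 170); #0c38e9 → (12, 56, 233).
R = 194 + 0.94 × (12 − 194) = 22.92 → 23
G = 157 + 0.94 × (56 − 157) = 62.06 → 62
B = 170 + 0.94 × (233 − 170) = 229.22 → 229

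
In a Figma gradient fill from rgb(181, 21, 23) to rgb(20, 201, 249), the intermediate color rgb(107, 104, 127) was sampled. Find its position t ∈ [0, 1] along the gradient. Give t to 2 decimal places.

Invert the lerp on the B channel (largest span, 226): t = (127 − 23) / (249 − 23) = 104/226 = 0.46018.
Check on R: (107 − 181)/(20 − 181) = 0.4596 ✓

0.46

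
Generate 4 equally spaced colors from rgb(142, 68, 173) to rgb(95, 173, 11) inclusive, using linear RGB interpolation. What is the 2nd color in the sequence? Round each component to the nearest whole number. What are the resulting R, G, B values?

With 4 swatches and endpoints inclusive, swatch 2 sits at t = (2 − 1)/(4 − 1) = 1/3 ≈ 0.3333.
R = 142 + 0.3333 × (95 − 142) = 126.335 → 126
G = 68 + 0.3333 × (173 − 68) = 102.996 → 103
B = 173 + 0.3333 × (11 − 173) = 119.005 → 119

(126, 103, 119)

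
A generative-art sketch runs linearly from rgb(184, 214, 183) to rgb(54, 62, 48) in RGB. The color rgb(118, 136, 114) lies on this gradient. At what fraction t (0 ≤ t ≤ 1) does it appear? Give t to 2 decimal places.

0.51

Invert the lerp on the G channel (largest span, 152): t = (136 − 214) / (62 − 214) = -78/-152 = 0.51316.
Check on R: (118 − 184)/(54 − 184) = 0.5077 ✓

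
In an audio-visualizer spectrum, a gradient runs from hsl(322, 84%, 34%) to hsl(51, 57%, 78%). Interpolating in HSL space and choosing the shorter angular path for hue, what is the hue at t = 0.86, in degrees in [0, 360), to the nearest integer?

39

Hue: 51 − 322 = -271°, but |-271| > 180 so the shorter arc goes the other way: Δh = -271 + 360 = 89°.
H = 322 + 0.86 × (89) = 398.54 → 399 → 399 mod 360 = 39°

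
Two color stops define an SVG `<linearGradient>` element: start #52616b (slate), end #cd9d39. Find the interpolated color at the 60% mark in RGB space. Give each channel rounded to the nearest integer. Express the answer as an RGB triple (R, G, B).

#52616b → (82, 97, 107); #cd9d39 → (205, 157, 57).
60% corresponds to t = 0.6.
R = 82 + 0.6 × (205 − 82) = 82 + 0.6 × 123 = 155.8 → 156
G = 97 + 0.6 × (157 − 97) = 97 + 0.6 × 60 = 133 → 133
B = 107 + 0.6 × (57 − 107) = 107 + 0.6 × -50 = 77 → 77

(156, 133, 77)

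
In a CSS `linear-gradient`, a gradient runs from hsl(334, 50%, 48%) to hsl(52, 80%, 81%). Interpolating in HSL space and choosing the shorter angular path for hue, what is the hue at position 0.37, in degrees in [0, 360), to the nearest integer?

3

Hue: 52 − 334 = -282°, but |-282| > 180 so the shorter arc goes the other way: Δh = -282 + 360 = 78°.
H = 334 + 0.37 × (78) = 362.86 → 363 → 363 mod 360 = 3°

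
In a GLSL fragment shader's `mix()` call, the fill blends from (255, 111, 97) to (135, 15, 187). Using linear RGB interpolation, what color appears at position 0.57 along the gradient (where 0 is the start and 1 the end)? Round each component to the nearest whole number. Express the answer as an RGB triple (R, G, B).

R = 255 + 0.57 × (135 − 255) = 255 + 0.57 × -120 = 186.6 → 187
G = 111 + 0.57 × (15 − 111) = 111 + 0.57 × -96 = 56.28 → 56
B = 97 + 0.57 × (187 − 97) = 97 + 0.57 × 90 = 148.3 → 148

(187, 56, 148)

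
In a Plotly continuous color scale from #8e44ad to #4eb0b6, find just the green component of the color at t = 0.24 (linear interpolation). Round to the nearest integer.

G₁ = 68 (from #8e44ad), G₂ = 176 (from #4eb0b6).
G = 68 + 0.24 × (176 − 68) = 93.92 → 94

94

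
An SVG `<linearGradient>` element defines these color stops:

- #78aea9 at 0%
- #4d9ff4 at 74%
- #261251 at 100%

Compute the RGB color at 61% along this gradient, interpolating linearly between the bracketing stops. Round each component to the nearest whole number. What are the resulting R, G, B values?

61% lies between the 0% and 74% stops, so the local fraction is t = (61 − 0)/(74 − 0) = 61/74 ≈ 0.8243.
#78aea9 → (120, 174, 169); #4d9ff4 → (77, 159, 244).
R = 120 + 0.8243 × (77 − 120) = 84.555 → 85
G = 174 + 0.8243 × (159 − 174) = 161.636 → 162
B = 169 + 0.8243 × (244 − 169) = 230.822 → 231

(85, 162, 231)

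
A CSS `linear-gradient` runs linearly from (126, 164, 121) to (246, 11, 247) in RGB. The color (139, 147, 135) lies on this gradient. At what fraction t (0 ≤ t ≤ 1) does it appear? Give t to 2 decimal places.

0.11

Invert the lerp on the G channel (largest span, 153): t = (147 − 164) / (11 − 164) = -17/-153 = 0.11111.
Check on R: (139 − 126)/(246 − 126) = 0.1083 ✓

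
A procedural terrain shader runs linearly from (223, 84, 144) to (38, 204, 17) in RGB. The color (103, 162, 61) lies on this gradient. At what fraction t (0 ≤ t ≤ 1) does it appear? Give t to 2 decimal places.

Invert the lerp on the R channel (largest span, 185): t = (103 − 223) / (38 − 223) = -120/-185 = 0.64865.
Check on G: (162 − 84)/(204 − 84) = 0.65 ✓

0.65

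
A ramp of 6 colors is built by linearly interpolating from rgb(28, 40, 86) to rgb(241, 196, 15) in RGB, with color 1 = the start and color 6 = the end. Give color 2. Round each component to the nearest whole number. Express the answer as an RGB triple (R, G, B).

(71, 71, 72)

With 6 swatches and endpoints inclusive, swatch 2 sits at t = (2 − 1)/(6 − 1) = 1/5 ≈ 0.2.
R = 28 + 0.2 × (241 − 28) = 70.6 → 71
G = 40 + 0.2 × (196 − 40) = 71.2 → 71
B = 86 + 0.2 × (15 − 86) = 71.8 → 72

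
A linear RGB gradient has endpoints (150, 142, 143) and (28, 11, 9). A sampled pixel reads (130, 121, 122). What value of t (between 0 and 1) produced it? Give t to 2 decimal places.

0.16

Invert the lerp on the B channel (largest span, 134): t = (122 − 143) / (9 − 143) = -21/-134 = 0.15672.
Check on R: (130 − 150)/(28 − 150) = 0.1639 ✓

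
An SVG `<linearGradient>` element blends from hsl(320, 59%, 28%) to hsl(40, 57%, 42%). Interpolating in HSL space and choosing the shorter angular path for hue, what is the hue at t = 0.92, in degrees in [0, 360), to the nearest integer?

34

Hue: 40 − 320 = -280°, but |-280| > 180 so the shorter arc goes the other way: Δh = -280 + 360 = 80°.
H = 320 + 0.92 × (80) = 393.6 → 394 → 394 mod 360 = 34°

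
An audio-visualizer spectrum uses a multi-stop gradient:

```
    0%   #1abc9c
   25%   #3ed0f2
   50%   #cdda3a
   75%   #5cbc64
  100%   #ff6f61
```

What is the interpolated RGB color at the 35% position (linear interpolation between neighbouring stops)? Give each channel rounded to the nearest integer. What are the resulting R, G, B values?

35% lies between the 25% and 50% stops, so the local fraction is t = (35 − 25)/(50 − 25) = 10/25 ≈ 0.4.
#3ed0f2 → (62, 208, 242); #cdda3a → (205, 218, 58).
R = 62 + 0.4 × (205 − 62) = 119.2 → 119
G = 208 + 0.4 × (218 − 208) = 212 → 212
B = 242 + 0.4 × (58 − 242) = 168.4 → 168

(119, 212, 168)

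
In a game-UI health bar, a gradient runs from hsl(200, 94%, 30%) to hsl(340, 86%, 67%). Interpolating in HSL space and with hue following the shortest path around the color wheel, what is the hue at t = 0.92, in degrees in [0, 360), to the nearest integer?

329

Hue arc: Δh = 340 − 200 = 140° (|Δh| ≤ 180, already the shorter path).
H = 200 + 0.92 × (140) = 328.8 → 329°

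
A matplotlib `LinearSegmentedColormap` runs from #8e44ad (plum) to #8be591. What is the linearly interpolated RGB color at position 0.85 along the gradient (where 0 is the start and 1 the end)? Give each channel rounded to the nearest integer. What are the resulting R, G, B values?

#8e44ad → (142, 68, 173); #8be591 → (139, 229, 145).
R = 142 + 0.85 × (139 − 142) = 142 + 0.85 × -3 = 139.45 → 139
G = 68 + 0.85 × (229 − 68) = 68 + 0.85 × 161 = 204.85 → 205
B = 173 + 0.85 × (145 − 173) = 173 + 0.85 × -28 = 149.2 → 149

(139, 205, 149)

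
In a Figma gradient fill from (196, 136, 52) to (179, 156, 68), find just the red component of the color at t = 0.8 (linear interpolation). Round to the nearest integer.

R = 196 + 0.8 × (179 − 196) = 182.4 → 182

182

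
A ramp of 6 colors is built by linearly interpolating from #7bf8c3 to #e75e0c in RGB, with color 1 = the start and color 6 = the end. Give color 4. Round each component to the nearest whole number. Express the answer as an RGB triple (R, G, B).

With 6 swatches and endpoints inclusive, swatch 4 sits at t = (4 − 1)/(6 − 1) = 3/5 ≈ 0.6.
#7bf8c3 → (123, 248, 195); #e75e0c → (231, 94, 12).
R = 123 + 0.6 × (231 − 123) = 187.8 → 188
G = 248 + 0.6 × (94 − 248) = 155.6 → 156
B = 195 + 0.6 × (12 − 195) = 85.2 → 85

(188, 156, 85)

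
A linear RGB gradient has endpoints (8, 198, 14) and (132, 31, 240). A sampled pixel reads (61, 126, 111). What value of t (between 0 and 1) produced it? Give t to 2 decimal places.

Invert the lerp on the B channel (largest span, 226): t = (111 − 14) / (240 − 14) = 97/226 = 0.4292.
Check on R: (61 − 8)/(132 − 8) = 0.4274 ✓

0.43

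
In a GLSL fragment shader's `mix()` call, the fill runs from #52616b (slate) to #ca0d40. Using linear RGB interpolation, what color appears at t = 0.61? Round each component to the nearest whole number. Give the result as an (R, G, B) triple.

#52616b → (82, 97, 107); #ca0d40 → (202, 13, 64).
R = 82 + 0.61 × (202 − 82) = 82 + 0.61 × 120 = 155.2 → 155
G = 97 + 0.61 × (13 − 97) = 97 + 0.61 × -84 = 45.76 → 46
B = 107 + 0.61 × (64 − 107) = 107 + 0.61 × -43 = 80.77 → 81

(155, 46, 81)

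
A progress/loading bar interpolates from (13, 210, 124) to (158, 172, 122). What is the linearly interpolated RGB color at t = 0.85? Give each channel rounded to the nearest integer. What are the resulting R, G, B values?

(136, 178, 122)

R = 13 + 0.85 × (158 − 13) = 13 + 0.85 × 145 = 136.25 → 136
G = 210 + 0.85 × (172 − 210) = 210 + 0.85 × -38 = 177.7 → 178
B = 124 + 0.85 × (122 − 124) = 124 + 0.85 × -2 = 122.3 → 122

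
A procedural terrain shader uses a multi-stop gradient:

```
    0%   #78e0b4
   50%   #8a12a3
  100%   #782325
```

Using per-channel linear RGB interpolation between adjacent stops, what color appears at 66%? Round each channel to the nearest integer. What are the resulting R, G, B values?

(132, 23, 123)

66% lies between the 50% and 100% stops, so the local fraction is t = (66 − 50)/(100 − 50) = 16/50 ≈ 0.32.
#8a12a3 → (138, 18, 163); #782325 → (120, 35, 37).
R = 138 + 0.32 × (120 − 138) = 132.24 → 132
G = 18 + 0.32 × (35 − 18) = 23.44 → 23
B = 163 + 0.32 × (37 − 163) = 122.68 → 123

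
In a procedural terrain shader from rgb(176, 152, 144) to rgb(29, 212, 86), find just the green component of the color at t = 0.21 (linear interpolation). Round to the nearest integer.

G = 152 + 0.21 × (212 − 152) = 164.6 → 165

165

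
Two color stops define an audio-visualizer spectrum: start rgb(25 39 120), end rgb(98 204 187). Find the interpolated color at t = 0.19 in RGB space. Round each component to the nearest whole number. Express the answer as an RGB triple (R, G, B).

R = 25 + 0.19 × (98 − 25) = 25 + 0.19 × 73 = 38.87 → 39
G = 39 + 0.19 × (204 − 39) = 39 + 0.19 × 165 = 70.35 → 70
B = 120 + 0.19 × (187 − 120) = 120 + 0.19 × 67 = 132.73 → 133

(39, 70, 133)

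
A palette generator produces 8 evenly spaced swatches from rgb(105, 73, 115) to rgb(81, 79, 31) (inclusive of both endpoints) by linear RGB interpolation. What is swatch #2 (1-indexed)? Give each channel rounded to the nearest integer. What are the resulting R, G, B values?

With 8 swatches and endpoints inclusive, swatch 2 sits at t = (2 − 1)/(8 − 1) = 1/7 ≈ 0.1429.
R = 105 + 0.1429 × (81 − 105) = 101.57 → 102
G = 73 + 0.1429 × (79 − 73) = 73.857 → 74
B = 115 + 0.1429 × (31 − 115) = 102.996 → 103

(102, 74, 103)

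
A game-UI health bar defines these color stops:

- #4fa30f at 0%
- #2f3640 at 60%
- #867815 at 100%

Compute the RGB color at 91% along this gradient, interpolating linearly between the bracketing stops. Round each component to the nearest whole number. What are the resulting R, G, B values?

91% lies between the 60% and 100% stops, so the local fraction is t = (91 − 60)/(100 − 60) = 31/40 ≈ 0.775.
#2f3640 → (47, 54, 64); #867815 → (134, 120, 21).
R = 47 + 0.775 × (134 − 47) = 114.425 → 114
G = 54 + 0.775 × (120 − 54) = 105.15 → 105
B = 64 + 0.775 × (21 − 64) = 30.675 → 31

(114, 105, 31)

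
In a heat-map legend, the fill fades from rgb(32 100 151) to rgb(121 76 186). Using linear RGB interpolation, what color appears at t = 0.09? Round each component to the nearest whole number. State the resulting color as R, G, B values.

(40, 98, 154)

R = 32 + 0.09 × (121 − 32) = 32 + 0.09 × 89 = 40.01 → 40
G = 100 + 0.09 × (76 − 100) = 100 + 0.09 × -24 = 97.84 → 98
B = 151 + 0.09 × (186 − 151) = 151 + 0.09 × 35 = 154.15 → 154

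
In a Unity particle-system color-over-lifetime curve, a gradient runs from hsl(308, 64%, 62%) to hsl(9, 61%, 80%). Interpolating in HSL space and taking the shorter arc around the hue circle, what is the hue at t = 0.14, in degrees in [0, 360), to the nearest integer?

317

Hue: 9 − 308 = -299°, but |-299| > 180 so the shorter arc goes the other way: Δh = -299 + 360 = 61°.
H = 308 + 0.14 × (61) = 316.54 → 317°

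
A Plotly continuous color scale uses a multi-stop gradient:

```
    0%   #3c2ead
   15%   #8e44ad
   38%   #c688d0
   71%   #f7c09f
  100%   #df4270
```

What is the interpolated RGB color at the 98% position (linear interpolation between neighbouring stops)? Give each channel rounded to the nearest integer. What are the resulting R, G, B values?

(225, 75, 115)

98% lies between the 71% and 100% stops, so the local fraction is t = (98 − 71)/(100 − 71) = 27/29 ≈ 0.931.
#f7c09f → (247, 192, 159); #df4270 → (223, 66, 112).
R = 247 + 0.931 × (223 − 247) = 224.656 → 225
G = 192 + 0.931 × (66 − 192) = 74.694 → 75
B = 159 + 0.931 × (112 − 159) = 115.243 → 115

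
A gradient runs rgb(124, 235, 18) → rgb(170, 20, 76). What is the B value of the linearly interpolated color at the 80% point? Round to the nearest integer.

64

B = 18 + 0.8 × (76 − 18) = 64.4 → 64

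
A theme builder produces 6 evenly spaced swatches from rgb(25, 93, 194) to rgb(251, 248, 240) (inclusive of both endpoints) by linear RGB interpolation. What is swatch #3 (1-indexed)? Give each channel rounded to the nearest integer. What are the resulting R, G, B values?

With 6 swatches and endpoints inclusive, swatch 3 sits at t = (3 − 1)/(6 − 1) = 2/5 ≈ 0.4.
R = 25 + 0.4 × (251 − 25) = 115.4 → 115
G = 93 + 0.4 × (248 − 93) = 155 → 155
B = 194 + 0.4 × (240 − 194) = 212.4 → 212

(115, 155, 212)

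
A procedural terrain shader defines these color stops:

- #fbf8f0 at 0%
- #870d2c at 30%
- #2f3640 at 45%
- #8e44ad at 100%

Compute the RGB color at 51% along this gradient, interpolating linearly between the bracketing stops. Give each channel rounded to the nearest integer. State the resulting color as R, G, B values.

(57, 56, 76)

51% lies between the 45% and 100% stops, so the local fraction is t = (51 − 45)/(100 − 45) = 6/55 ≈ 0.1091.
#2f3640 → (47, 54, 64); #8e44ad → (142, 68, 173).
R = 47 + 0.1091 × (142 − 47) = 57.364 → 57
G = 54 + 0.1091 × (68 − 54) = 55.527 → 56
B = 64 + 0.1091 × (173 − 64) = 75.892 → 76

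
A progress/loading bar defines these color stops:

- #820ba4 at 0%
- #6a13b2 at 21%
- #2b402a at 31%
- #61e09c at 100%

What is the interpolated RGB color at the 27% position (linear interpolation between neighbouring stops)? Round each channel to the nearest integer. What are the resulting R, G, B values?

27% lies between the 21% and 31% stops, so the local fraction is t = (27 − 21)/(31 − 21) = 6/10 ≈ 0.6.
#6a13b2 → (106, 19, 178); #2b402a → (43, 64, 42).
R = 106 + 0.6 × (43 − 106) = 68.2 → 68
G = 19 + 0.6 × (64 − 19) = 46 → 46
B = 178 + 0.6 × (42 − 178) = 96.4 → 96

(68, 46, 96)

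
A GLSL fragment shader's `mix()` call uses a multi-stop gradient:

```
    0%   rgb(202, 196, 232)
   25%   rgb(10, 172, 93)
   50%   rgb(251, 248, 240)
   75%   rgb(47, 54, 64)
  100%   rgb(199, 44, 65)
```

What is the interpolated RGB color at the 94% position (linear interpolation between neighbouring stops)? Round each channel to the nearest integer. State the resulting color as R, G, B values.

94% lies between the 75% and 100% stops, so the local fraction is t = (94 − 75)/(100 − 75) = 19/25 ≈ 0.76.
R = 47 + 0.76 × (199 − 47) = 162.52 → 163
G = 54 + 0.76 × (44 − 54) = 46.4 → 46
B = 64 + 0.76 × (65 − 64) = 64.76 → 65

(163, 46, 65)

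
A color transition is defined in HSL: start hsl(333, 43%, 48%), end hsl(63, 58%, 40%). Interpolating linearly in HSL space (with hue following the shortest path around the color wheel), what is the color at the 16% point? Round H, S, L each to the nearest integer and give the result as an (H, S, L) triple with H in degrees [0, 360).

(347, 45, 47)

Hue: 63 − 333 = -270°, but |-270| > 180 so the shorter arc goes the other way: Δh = -270 + 360 = 90°.
H = 333 + 0.16 × (90) = 347.4 → 347°
S = 43 + 0.16 × (58 − 43) = 45.4 → 45%
L = 48 + 0.16 × (40 − 48) = 46.72 → 47%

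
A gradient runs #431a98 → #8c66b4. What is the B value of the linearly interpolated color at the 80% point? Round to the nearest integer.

B₁ = 152 (from #431a98), B₂ = 180 (from #8c66b4).
B = 152 + 0.8 × (180 − 152) = 174.4 → 174

174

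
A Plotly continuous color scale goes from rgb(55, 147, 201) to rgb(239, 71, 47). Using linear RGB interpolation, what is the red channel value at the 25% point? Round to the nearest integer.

101

R = 55 + 0.25 × (239 − 55) = 101 → 101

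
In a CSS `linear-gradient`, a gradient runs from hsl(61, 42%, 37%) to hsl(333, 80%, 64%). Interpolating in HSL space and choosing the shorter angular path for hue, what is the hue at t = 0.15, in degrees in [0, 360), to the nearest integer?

48

Hue: 333 − 61 = 272°, but |272| > 180 so the shorter arc goes the other way: Δh = 272 − 360 = -88°.
H = 61 + 0.15 × (-88) = 47.8 → 48°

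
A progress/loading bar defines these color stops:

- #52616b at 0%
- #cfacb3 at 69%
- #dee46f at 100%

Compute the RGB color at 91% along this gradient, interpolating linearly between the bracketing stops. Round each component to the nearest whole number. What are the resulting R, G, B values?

91% lies between the 69% and 100% stops, so the local fraction is t = (91 − 69)/(100 − 69) = 22/31 ≈ 0.7097.
#cfacb3 → (207, 172, 179); #dee46f → (222, 228, 111).
R = 207 + 0.7097 × (222 − 207) = 217.645 → 218
G = 172 + 0.7097 × (228 − 172) = 211.743 → 212
B = 179 + 0.7097 × (111 − 179) = 130.74 → 131

(218, 212, 131)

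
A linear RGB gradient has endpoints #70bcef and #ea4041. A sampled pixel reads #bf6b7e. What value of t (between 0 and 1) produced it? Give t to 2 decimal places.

Invert the lerp on the B channel (largest span, 174): t = (126 − 239) / (65 − 239) = -113/-174 = 0.64943.
Check on R: (191 − 112)/(234 − 112) = 0.6475 ✓

0.65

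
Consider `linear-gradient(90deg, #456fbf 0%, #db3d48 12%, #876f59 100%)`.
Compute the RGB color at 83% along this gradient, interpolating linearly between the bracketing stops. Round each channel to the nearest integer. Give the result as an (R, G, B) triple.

(151, 101, 86)

83% lies between the 12% and 100% stops, so the local fraction is t = (83 − 12)/(100 − 12) = 71/88 ≈ 0.8068.
#db3d48 → (219, 61, 72); #876f59 → (135, 111, 89).
R = 219 + 0.8068 × (135 − 219) = 151.229 → 151
G = 61 + 0.8068 × (111 − 61) = 101.34 → 101
B = 72 + 0.8068 × (89 − 72) = 85.716 → 86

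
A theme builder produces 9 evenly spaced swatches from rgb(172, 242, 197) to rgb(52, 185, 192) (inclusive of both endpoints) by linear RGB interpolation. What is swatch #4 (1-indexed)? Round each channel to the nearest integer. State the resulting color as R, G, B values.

(127, 221, 195)

With 9 swatches and endpoints inclusive, swatch 4 sits at t = (4 − 1)/(9 − 1) = 3/8 ≈ 0.375.
R = 172 + 0.375 × (52 − 172) = 127 → 127
G = 242 + 0.375 × (185 − 242) = 220.625 → 221
B = 197 + 0.375 × (192 − 197) = 195.125 → 195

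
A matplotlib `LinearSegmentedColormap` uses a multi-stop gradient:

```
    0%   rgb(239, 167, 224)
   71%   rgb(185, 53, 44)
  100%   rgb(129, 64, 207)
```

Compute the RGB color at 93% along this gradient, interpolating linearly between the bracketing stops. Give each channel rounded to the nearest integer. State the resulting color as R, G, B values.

93% lies between the 71% and 100% stops, so the local fraction is t = (93 − 71)/(100 − 71) = 22/29 ≈ 0.7586.
R = 185 + 0.7586 × (129 − 185) = 142.518 → 143
G = 53 + 0.7586 × (64 − 53) = 61.345 → 61
B = 44 + 0.7586 × (207 − 44) = 167.652 → 168

(143, 61, 168)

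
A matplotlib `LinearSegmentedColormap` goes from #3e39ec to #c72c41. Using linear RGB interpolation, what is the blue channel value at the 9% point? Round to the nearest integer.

221

B₁ = 236 (from #3e39ec), B₂ = 65 (from #c72c41).
B = 236 + 0.09 × (65 − 236) = 220.61 → 221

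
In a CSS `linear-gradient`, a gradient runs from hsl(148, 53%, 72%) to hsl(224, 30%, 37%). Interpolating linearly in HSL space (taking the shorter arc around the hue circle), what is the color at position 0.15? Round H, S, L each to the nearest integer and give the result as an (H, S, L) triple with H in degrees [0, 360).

Hue arc: Δh = 224 − 148 = 76° (|Δh| ≤ 180, already the shorter path).
H = 148 + 0.15 × (76) = 159.4 → 159°
S = 53 + 0.15 × (30 − 53) = 49.55 → 50%
L = 72 + 0.15 × (37 − 72) = 66.75 → 67%

(159, 50, 67)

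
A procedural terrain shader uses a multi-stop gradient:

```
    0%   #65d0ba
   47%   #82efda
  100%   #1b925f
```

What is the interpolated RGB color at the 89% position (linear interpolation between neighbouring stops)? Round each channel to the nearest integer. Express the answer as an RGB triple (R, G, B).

(48, 165, 121)

89% lies between the 47% and 100% stops, so the local fraction is t = (89 − 47)/(100 − 47) = 42/53 ≈ 0.7925.
#82efda → (130, 239, 218); #1b925f → (27, 146, 95).
R = 130 + 0.7925 × (27 − 130) = 48.373 → 48
G = 239 + 0.7925 × (146 − 239) = 165.298 → 165
B = 218 + 0.7925 × (95 − 218) = 120.523 → 121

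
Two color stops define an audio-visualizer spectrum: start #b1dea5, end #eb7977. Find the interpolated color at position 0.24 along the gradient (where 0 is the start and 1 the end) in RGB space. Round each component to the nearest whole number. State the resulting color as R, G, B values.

(191, 198, 154)

#b1dea5 → (177, 222, 165); #eb7977 → (235, 121, 119).
R = 177 + 0.24 × (235 − 177) = 177 + 0.24 × 58 = 190.92 → 191
G = 222 + 0.24 × (121 − 222) = 222 + 0.24 × -101 = 197.76 → 198
B = 165 + 0.24 × (119 − 165) = 165 + 0.24 × -46 = 153.96 → 154
So the blended color is (191, 198, 154), about #bfc69a.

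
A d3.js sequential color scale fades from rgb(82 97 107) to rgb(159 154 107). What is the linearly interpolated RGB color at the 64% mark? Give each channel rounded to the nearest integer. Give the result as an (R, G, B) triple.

(131, 133, 107)

64% corresponds to t = 0.64.
R = 82 + 0.64 × (159 − 82) = 82 + 0.64 × 77 = 131.28 → 131
G = 97 + 0.64 × (154 − 97) = 97 + 0.64 × 57 = 133.48 → 133
B = 107 + 0.64 × (107 − 107) = 107 + 0.64 × 0 = 107 → 107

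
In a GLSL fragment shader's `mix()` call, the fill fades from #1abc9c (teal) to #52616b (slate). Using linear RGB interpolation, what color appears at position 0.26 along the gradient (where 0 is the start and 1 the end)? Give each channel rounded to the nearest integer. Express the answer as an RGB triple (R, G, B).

#1abc9c → (26, 188, 156); #52616b → (82, 97, 107).
R = 26 + 0.26 × (82 − 26) = 26 + 0.26 × 56 = 40.56 → 41
G = 188 + 0.26 × (97 − 188) = 188 + 0.26 × -91 = 164.34 → 164
B = 156 + 0.26 × (107 − 156) = 156 + 0.26 × -49 = 143.26 → 143

(41, 164, 143)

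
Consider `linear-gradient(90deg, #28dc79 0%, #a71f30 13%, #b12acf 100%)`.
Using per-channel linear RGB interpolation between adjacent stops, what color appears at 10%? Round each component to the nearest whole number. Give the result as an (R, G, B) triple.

(138, 75, 65)

10% lies between the 0% and 13% stops, so the local fraction is t = (10 − 0)/(13 − 0) = 10/13 ≈ 0.7692.
#28dc79 → (40, 220, 121); #a71f30 → (167, 31, 48).
R = 40 + 0.7692 × (167 − 40) = 137.688 → 138
G = 220 + 0.7692 × (31 − 220) = 74.621 → 75
B = 121 + 0.7692 × (48 − 121) = 64.848 → 65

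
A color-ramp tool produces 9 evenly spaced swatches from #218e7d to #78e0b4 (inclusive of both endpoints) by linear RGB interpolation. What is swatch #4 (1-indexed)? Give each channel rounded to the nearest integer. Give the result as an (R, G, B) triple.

With 9 swatches and endpoints inclusive, swatch 4 sits at t = (4 − 1)/(9 − 1) = 3/8 ≈ 0.375.
#218e7d → (33, 142, 125); #78e0b4 → (120, 224, 180).
R = 33 + 0.375 × (120 − 33) = 65.625 → 66
G = 142 + 0.375 × (224 − 142) = 172.75 → 173
B = 125 + 0.375 × (180 − 125) = 145.625 → 146

(66, 173, 146)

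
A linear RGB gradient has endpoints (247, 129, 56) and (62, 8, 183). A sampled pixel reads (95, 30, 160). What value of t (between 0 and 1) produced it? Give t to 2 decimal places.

0.82

Invert the lerp on the R channel (largest span, 185): t = (95 − 247) / (62 − 247) = -152/-185 = 0.82162.
Check on G: (30 − 129)/(8 − 129) = 0.8182 ✓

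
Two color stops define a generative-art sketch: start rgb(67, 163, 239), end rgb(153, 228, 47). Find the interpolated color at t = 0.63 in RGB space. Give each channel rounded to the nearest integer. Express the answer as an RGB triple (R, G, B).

(121, 204, 118)

R = 67 + 0.63 × (153 − 67) = 67 + 0.63 × 86 = 121.18 → 121
G = 163 + 0.63 × (228 − 163) = 163 + 0.63 × 65 = 203.95 → 204
B = 239 + 0.63 × (47 − 239) = 239 + 0.63 × -192 = 118.04 → 118
So the blended color is (121, 204, 118), about #79cc76.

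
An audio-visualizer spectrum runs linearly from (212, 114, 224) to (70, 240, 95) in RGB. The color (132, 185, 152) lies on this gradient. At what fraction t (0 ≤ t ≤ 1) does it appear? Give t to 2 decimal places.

Invert the lerp on the R channel (largest span, 142): t = (132 − 212) / (70 − 212) = -80/-142 = 0.56338.
Check on G: (185 − 114)/(240 − 114) = 0.5635 ✓

0.56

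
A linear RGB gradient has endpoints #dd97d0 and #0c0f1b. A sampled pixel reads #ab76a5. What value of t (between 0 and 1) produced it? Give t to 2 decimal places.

0.24

Invert the lerp on the R channel (largest span, 209): t = (171 − 221) / (12 − 221) = -50/-209 = 0.23923.
Check on G: (118 − 151)/(15 − 151) = 0.2426 ✓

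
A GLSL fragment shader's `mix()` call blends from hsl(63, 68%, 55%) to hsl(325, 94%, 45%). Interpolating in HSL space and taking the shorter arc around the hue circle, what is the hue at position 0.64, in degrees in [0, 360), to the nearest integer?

Hue: 325 − 63 = 262°, but |262| > 180 so the shorter arc goes the other way: Δh = 262 − 360 = -98°.
H = 63 + 0.64 × (-98) = 0.28 → 0°

0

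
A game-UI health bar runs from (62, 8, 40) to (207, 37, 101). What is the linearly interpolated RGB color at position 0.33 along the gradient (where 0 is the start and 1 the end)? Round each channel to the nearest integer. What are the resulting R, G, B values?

R = 62 + 0.33 × (207 − 62) = 62 + 0.33 × 145 = 109.85 → 110
G = 8 + 0.33 × (37 − 8) = 8 + 0.33 × 29 = 17.57 → 18
B = 40 + 0.33 × (101 − 40) = 40 + 0.33 × 61 = 60.13 → 60

(110, 18, 60)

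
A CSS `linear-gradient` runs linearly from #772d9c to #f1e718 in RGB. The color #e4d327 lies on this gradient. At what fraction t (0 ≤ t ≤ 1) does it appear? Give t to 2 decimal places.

0.89

Invert the lerp on the G channel (largest span, 186): t = (211 − 45) / (231 − 45) = 166/186 = 0.89247.
Check on R: (228 − 119)/(241 − 119) = 0.8934 ✓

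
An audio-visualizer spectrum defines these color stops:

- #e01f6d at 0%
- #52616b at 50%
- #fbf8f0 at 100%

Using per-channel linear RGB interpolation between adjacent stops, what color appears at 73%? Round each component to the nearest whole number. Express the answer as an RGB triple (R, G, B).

73% lies between the 50% and 100% stops, so the local fraction is t = (73 − 50)/(100 − 50) = 23/50 ≈ 0.46.
#52616b → (82, 97, 107); #fbf8f0 → (251, 248, 240).
R = 82 + 0.46 × (251 − 82) = 159.74 → 160
G = 97 + 0.46 × (248 − 97) = 166.46 → 166
B = 107 + 0.46 × (240 − 107) = 168.18 → 168

(160, 166, 168)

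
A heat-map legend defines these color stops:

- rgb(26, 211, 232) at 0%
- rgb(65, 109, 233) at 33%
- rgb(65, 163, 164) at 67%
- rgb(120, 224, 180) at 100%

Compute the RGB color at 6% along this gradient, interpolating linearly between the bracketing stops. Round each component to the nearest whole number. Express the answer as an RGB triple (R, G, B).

6% lies between the 0% and 33% stops, so the local fraction is t = (6 − 0)/(33 − 0) = 6/33 ≈ 0.1818.
R = 26 + 0.1818 × (65 − 26) = 33.09 → 33
G = 211 + 0.1818 × (109 − 211) = 192.456 → 192
B = 232 + 0.1818 × (233 − 232) = 232.182 → 232

(33, 192, 232)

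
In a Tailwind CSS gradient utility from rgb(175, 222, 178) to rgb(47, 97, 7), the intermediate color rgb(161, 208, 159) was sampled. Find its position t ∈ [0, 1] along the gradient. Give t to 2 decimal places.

0.11

Invert the lerp on the B channel (largest span, 171): t = (159 − 178) / (7 − 178) = -19/-171 = 0.11111.
Check on R: (161 − 175)/(47 − 175) = 0.1094 ✓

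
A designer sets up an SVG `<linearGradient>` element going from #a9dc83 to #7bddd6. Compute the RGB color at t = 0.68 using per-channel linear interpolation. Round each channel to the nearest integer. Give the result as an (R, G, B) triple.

(138, 221, 187)

#a9dc83 → (169, 220, 131); #7bddd6 → (123, 221, 214).
R = 169 + 0.68 × (123 − 169) = 169 + 0.68 × -46 = 137.72 → 138
G = 220 + 0.68 × (221 − 220) = 220 + 0.68 × 1 = 220.68 → 221
B = 131 + 0.68 × (214 − 131) = 131 + 0.68 × 83 = 187.44 → 187
So the blended color is (138, 221, 187), about #8addbb.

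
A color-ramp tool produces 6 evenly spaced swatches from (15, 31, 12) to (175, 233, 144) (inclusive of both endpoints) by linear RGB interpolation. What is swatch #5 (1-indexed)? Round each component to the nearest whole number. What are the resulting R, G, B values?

(143, 193, 118)

With 6 swatches and endpoints inclusive, swatch 5 sits at t = (5 − 1)/(6 − 1) = 4/5 ≈ 0.8.
R = 15 + 0.8 × (175 − 15) = 143 → 143
G = 31 + 0.8 × (233 − 31) = 192.6 → 193
B = 12 + 0.8 × (144 − 12) = 117.6 → 118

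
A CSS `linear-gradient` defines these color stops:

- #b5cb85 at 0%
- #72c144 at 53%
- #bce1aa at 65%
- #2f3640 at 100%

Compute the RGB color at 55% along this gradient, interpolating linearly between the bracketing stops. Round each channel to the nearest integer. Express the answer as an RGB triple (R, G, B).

(126, 198, 85)

55% lies between the 53% and 65% stops, so the local fraction is t = (55 − 53)/(65 − 53) = 2/12 ≈ 0.1667.
#72c144 → (114, 193, 68); #bce1aa → (188, 225, 170).
R = 114 + 0.1667 × (188 − 114) = 126.336 → 126
G = 193 + 0.1667 × (225 − 193) = 198.334 → 198
B = 68 + 0.1667 × (170 − 68) = 85.003 → 85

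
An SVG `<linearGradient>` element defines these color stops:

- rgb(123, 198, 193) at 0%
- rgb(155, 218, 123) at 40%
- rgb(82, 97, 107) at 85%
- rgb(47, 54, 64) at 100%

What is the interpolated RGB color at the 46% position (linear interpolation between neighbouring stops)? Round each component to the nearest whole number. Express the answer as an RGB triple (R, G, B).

46% lies between the 40% and 85% stops, so the local fraction is t = (46 − 40)/(85 − 40) = 6/45 ≈ 0.1333.
R = 155 + 0.1333 × (82 − 155) = 145.269 → 145
G = 218 + 0.1333 × (97 − 218) = 201.871 → 202
B = 123 + 0.1333 × (107 − 123) = 120.867 → 121

(145, 202, 121)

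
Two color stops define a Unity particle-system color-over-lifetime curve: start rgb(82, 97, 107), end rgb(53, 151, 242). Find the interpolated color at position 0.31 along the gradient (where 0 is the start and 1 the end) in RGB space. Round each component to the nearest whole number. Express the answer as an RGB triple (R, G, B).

R = 82 + 0.31 × (53 − 82) = 82 + 0.31 × -29 = 73.01 → 73
G = 97 + 0.31 × (151 − 97) = 97 + 0.31 × 54 = 113.74 → 114
B = 107 + 0.31 × (242 − 107) = 107 + 0.31 × 135 = 148.85 → 149

(73, 114, 149)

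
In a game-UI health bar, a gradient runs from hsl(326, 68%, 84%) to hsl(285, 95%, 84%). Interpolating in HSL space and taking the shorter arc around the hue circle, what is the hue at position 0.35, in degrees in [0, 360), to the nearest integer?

312

Hue arc: Δh = 285 − 326 = -41° (|Δh| ≤ 180, already the shorter path).
H = 326 + 0.35 × (-41) = 311.65 → 312°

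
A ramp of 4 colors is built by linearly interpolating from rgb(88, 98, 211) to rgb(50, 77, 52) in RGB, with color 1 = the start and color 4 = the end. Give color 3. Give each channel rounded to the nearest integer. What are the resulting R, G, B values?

With 4 swatches and endpoints inclusive, swatch 3 sits at t = (3 − 1)/(4 − 1) = 2/3 ≈ 0.6667.
R = 88 + 0.6667 × (50 − 88) = 62.665 → 63
G = 98 + 0.6667 × (77 − 98) = 83.999 → 84
B = 211 + 0.6667 × (52 − 211) = 104.995 → 105

(63, 84, 105)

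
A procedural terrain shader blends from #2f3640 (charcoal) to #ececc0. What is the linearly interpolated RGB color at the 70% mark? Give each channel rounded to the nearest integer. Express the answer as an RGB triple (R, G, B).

(179, 181, 154)

#2f3640 → (47, 54, 64); #ececc0 → (236, 236, 192).
70% corresponds to t = 0.7.
R = 47 + 0.7 × (236 − 47) = 47 + 0.7 × 189 = 179.3 → 179
G = 54 + 0.7 × (236 − 54) = 54 + 0.7 × 182 = 181.4 → 181
B = 64 + 0.7 × (192 − 64) = 64 + 0.7 × 128 = 153.6 → 154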